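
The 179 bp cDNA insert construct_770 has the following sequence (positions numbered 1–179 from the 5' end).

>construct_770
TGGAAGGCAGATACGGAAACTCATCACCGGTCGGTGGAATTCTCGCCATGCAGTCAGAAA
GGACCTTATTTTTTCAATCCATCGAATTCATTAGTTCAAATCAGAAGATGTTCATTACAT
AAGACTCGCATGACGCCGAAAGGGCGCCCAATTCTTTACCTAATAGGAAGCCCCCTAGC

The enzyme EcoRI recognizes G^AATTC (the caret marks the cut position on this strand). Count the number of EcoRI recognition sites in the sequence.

2

GAATTC occurs starting at positions 37, 84.
EcoRI cuts at 2 sites.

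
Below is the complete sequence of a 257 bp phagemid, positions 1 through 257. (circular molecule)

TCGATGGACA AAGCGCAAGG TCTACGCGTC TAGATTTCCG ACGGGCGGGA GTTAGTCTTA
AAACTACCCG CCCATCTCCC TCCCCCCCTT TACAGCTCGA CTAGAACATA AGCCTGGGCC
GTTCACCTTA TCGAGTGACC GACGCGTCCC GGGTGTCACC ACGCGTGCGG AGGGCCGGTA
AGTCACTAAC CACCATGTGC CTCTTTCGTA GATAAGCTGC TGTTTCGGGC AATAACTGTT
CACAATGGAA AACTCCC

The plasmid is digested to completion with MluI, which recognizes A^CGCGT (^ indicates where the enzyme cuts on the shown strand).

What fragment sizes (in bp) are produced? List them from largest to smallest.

120, 118, 19 bp

MluI sites (ACGCGT) start at positions 24, 142, 161.
MluI cuts after the first base of each site, so after positions 24, 142, 161.
Circular molecule, 3 cuts → 3 fragments:
  25–142 → 118 bp
  143–161 → 19 bp
  162–257 then 1–24 → 96 + 24 = 120 bp
Sorted largest to smallest: 120, 118, 19 bp.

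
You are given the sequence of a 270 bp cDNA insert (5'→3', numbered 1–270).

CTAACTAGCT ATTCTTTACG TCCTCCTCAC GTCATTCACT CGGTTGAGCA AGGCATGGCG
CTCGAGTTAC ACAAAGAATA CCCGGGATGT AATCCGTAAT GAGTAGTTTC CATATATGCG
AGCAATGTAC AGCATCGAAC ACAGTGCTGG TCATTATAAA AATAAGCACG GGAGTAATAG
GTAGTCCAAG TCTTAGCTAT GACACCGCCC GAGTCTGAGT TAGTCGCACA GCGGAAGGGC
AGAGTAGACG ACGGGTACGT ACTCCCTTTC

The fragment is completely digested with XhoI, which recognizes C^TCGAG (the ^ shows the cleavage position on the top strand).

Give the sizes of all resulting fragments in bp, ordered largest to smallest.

209, 61 bp

The XhoI site (CTCGAG) starts at position 61.
XhoI cuts after the first base of each site, so after position 61.
Linear molecule, 1 cut → 2 fragments:
  1–61 → 61 bp
  62–270 → 209 bp
Sorted largest to smallest: 209, 61 bp.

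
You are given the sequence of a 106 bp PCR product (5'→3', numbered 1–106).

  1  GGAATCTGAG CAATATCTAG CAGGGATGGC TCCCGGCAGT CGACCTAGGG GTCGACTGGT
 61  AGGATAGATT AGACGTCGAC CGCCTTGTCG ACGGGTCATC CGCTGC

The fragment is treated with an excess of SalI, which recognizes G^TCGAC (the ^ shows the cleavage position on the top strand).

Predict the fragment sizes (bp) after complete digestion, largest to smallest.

39, 24, 19, 12, 12 bp

SalI sites (GTCGAC) start at positions 39, 51, 75, 87.
SalI cuts after the first base of each site, so after positions 39, 51, 75, 87.
Linear molecule, 4 cuts → 5 fragments:
  1–39 → 39 bp
  40–51 → 12 bp
  52–75 → 24 bp
  76–87 → 12 bp
  88–106 → 19 bp
Sorted largest to smallest: 39, 24, 19, 12, 12 bp.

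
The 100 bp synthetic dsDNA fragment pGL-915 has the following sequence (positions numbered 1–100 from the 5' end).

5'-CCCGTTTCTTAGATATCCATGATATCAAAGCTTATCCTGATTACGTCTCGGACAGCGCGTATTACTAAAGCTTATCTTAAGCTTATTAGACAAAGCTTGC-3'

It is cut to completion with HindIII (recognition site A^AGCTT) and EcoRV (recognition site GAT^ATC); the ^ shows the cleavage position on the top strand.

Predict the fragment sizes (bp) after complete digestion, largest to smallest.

HindIII sites (AAGCTT) start at positions 28, 68, 79, 93.
HindIII cuts after the first base of each site, so after positions 28, 68, 79, 93.
EcoRV sites (GATATC) start at positions 12, 21.
EcoRV cuts after base 3 of each site, so after positions 14, 23.
Combined cut positions: 14, 23, 28, 68, 79, 93.
Linear molecule, 6 cuts → 7 fragments:
  1–14 → 14 bp
  15–23 → 9 bp
  24–28 → 5 bp
  29–68 → 40 bp
  69–79 → 11 bp
  80–93 → 14 bp
  94–100 → 7 bp
Sorted largest to smallest: 40, 14, 14, 11, 9, 7, 5 bp.

40, 14, 14, 11, 9, 7, 5 bp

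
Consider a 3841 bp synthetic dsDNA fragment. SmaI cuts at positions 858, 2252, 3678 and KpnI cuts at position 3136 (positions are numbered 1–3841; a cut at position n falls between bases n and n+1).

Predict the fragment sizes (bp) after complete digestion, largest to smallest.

1394, 884, 858, 542, 163 bp

Combined cut positions (sorted): 858, 2252, 3136, 3678.
Linear molecule, 4 cuts → 5 fragments:
  858 − 0 = 858 bp
  2252 − 858 = 1394 bp
  3136 − 2252 = 884 bp
  3678 − 3136 = 542 bp
  3841 − 3678 = 163 bp
Sorted largest to smallest: 1394, 884, 858, 542, 163 bp.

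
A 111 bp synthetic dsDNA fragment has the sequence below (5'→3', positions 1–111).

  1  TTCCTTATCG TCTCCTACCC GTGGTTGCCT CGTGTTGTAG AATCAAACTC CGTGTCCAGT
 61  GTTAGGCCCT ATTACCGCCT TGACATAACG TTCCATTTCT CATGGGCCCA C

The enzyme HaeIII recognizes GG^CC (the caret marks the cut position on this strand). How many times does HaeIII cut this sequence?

GGCC occurs starting at positions 65, 105.
HaeIII cuts at 2 sites.

2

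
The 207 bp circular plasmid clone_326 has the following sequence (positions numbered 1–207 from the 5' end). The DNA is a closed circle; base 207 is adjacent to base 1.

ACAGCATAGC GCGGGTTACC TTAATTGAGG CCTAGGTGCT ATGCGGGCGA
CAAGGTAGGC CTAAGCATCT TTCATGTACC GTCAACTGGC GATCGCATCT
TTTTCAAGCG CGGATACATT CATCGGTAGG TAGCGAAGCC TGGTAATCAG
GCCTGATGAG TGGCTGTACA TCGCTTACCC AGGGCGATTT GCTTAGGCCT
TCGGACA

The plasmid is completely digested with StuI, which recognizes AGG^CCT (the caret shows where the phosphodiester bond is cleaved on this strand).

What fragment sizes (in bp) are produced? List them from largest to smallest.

92, 46, 40, 29 bp

StuI sites (AGGCCT) start at positions 28, 57, 149, 195.
StuI cuts after base 3 of each site, so after positions 30, 59, 151, 197.
Circular molecule, 4 cuts → 4 fragments:
  31–59 → 29 bp
  60–151 → 92 bp
  152–197 → 46 bp
  198–207 then 1–30 → 10 + 30 = 40 bp
Sorted largest to smallest: 92, 46, 40, 29 bp.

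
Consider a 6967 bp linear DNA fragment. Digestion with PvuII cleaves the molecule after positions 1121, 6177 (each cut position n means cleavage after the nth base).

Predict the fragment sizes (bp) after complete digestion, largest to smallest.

5056, 1121, 790 bp

Linear molecule, 2 cuts → 3 fragments:
  1121 − 0 = 1121 bp
  6177 − 1121 = 5056 bp
  6967 − 6177 = 790 bp
Sorted largest to smallest: 5056, 1121, 790 bp.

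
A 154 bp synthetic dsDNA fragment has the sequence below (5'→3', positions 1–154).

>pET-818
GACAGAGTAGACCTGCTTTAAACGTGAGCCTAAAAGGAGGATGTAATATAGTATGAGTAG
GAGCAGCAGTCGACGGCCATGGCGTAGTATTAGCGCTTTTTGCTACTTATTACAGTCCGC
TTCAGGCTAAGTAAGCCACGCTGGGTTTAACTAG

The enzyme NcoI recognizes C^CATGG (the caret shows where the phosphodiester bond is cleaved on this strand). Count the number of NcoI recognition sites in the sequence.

1

CCATGG occurs starting at position 77.
NcoI cuts at 1 site.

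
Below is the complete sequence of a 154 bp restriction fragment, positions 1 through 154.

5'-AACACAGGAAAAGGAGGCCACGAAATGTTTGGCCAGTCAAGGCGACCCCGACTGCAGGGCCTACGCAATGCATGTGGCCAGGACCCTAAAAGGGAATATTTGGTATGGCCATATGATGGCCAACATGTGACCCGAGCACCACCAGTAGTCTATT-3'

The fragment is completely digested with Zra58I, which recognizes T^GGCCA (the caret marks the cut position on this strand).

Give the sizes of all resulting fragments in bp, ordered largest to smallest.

Zra58I sites (TGGCCA) start at positions 30, 75, 106, 117.
Zra58I cuts after the first base of each site, so after positions 30, 75, 106, 117.
Linear molecule, 4 cuts → 5 fragments:
  1–30 → 30 bp
  31–75 → 45 bp
  76–106 → 31 bp
  107–117 → 11 bp
  118–154 → 37 bp
Sorted largest to smallest: 45, 37, 31, 30, 11 bp.

45, 37, 31, 30, 11 bp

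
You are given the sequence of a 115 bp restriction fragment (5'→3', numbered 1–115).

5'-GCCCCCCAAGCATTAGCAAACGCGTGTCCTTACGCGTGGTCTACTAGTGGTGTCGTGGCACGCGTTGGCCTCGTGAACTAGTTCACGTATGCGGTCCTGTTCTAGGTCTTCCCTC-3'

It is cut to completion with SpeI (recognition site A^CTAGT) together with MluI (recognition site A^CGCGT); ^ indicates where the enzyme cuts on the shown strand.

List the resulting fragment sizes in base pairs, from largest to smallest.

38, 20, 17, 17, 12, 11 bp

SpeI sites (ACTAGT) start at positions 43, 77.
SpeI cuts after the first base of each site, so after positions 43, 77.
MluI sites (ACGCGT) start at positions 20, 32, 60.
MluI cuts after the first base of each site, so after positions 20, 32, 60.
Combined cut positions: 20, 32, 43, 60, 77.
Linear molecule, 5 cuts → 6 fragments:
  1–20 → 20 bp
  21–32 → 12 bp
  33–43 → 11 bp
  44–60 → 17 bp
  61–77 → 17 bp
  78–115 → 38 bp
Sorted largest to smallest: 38, 20, 17, 17, 12, 11 bp.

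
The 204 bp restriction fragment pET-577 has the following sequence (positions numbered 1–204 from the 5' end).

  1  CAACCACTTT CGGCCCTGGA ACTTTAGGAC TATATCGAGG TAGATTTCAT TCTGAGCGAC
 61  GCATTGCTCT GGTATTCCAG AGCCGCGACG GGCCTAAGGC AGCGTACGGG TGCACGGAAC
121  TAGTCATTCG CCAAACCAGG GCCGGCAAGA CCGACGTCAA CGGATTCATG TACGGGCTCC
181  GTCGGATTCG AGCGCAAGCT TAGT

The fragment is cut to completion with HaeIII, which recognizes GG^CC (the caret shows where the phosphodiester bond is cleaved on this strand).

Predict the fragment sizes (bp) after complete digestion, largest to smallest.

HaeIII sites (GGCC) start at positions 12, 91, 140.
HaeIII cuts after base 2 of each site, so after positions 13, 92, 141.
Linear molecule, 3 cuts → 4 fragments:
  1–13 → 13 bp
  14–92 → 79 bp
  93–141 → 49 bp
  142–204 → 63 bp
Sorted largest to smallest: 79, 63, 49, 13 bp.

79, 63, 49, 13 bp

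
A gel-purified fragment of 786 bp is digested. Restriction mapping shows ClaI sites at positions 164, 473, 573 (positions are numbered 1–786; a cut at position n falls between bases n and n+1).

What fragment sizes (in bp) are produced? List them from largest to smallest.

Linear molecule, 3 cuts → 4 fragments:
  164 − 0 = 164 bp
  473 − 164 = 309 bp
  573 − 473 = 100 bp
  786 − 573 = 213 bp
Sorted largest to smallest: 309, 213, 164, 100 bp.

309, 213, 164, 100 bp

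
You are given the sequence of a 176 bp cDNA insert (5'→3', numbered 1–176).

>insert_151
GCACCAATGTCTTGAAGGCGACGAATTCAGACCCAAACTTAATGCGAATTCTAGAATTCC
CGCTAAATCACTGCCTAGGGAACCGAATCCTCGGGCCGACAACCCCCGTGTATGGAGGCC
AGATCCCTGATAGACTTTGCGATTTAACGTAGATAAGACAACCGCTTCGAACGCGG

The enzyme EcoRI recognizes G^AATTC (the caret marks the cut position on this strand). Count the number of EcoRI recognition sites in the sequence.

GAATTC occurs starting at positions 23, 46, 54.
EcoRI cuts at 3 sites.

3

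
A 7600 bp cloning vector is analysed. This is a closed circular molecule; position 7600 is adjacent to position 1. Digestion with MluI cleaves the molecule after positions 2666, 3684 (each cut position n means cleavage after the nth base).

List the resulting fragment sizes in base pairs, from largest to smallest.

Circular molecule, 2 cuts → 2 fragments:
  3684 − 2666 = 1018 bp
  wrap: 7600 − 3684 + 2666 = 6582 bp
Sorted largest to smallest: 6582, 1018 bp.

6582, 1018 bp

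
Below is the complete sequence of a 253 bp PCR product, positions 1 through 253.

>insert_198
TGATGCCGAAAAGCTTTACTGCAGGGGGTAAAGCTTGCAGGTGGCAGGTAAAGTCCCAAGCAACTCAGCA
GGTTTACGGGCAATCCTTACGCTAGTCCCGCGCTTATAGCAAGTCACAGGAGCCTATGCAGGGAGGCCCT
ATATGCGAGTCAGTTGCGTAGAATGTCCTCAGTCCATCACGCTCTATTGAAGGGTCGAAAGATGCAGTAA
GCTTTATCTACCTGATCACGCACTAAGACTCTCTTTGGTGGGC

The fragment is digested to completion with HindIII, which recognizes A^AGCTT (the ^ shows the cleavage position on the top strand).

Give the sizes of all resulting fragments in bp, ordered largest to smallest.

HindIII sites (AAGCTT) start at positions 11, 31, 209.
HindIII cuts after the first base of each site, so after positions 11, 31, 209.
Linear molecule, 3 cuts → 4 fragments:
  1–11 → 11 bp
  12–31 → 20 bp
  32–209 → 178 bp
  210–253 → 44 bp
Sorted largest to smallest: 178, 44, 20, 11 bp.

178, 44, 20, 11 bp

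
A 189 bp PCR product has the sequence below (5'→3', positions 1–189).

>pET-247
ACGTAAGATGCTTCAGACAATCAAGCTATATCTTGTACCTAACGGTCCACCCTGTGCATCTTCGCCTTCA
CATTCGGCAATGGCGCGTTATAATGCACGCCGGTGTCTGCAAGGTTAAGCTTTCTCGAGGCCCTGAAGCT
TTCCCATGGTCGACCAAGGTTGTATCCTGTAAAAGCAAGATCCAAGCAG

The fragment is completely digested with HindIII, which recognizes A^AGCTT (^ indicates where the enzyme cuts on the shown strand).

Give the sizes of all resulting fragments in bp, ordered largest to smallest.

117, 53, 19 bp

HindIII sites (AAGCTT) start at positions 117, 136.
HindIII cuts after the first base of each site, so after positions 117, 136.
Linear molecule, 2 cuts → 3 fragments:
  1–117 → 117 bp
  118–136 → 19 bp
  137–189 → 53 bp
Sorted largest to smallest: 117, 53, 19 bp.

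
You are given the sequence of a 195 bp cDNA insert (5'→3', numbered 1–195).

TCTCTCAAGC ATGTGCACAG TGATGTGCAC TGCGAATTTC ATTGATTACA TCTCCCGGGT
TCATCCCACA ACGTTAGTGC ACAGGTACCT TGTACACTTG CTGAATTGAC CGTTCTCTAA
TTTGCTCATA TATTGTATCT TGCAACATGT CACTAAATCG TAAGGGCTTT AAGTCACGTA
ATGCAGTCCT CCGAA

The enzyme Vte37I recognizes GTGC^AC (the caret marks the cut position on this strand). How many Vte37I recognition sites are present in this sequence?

GTGCAC occurs starting at positions 13, 25, 77.
Vte37I cuts at 3 sites.

3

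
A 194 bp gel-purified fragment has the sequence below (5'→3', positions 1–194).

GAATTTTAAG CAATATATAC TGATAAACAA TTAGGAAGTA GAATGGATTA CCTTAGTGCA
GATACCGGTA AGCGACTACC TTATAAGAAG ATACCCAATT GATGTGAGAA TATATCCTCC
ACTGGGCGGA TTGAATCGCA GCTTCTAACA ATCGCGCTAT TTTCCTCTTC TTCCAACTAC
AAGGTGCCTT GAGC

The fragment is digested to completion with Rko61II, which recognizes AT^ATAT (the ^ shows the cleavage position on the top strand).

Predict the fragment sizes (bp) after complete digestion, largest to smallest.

Rko61II sites (ATATAT) start at positions 13, 110.
Rko61II cuts after base 2 of each site, so after positions 14, 111.
Linear molecule, 2 cuts → 3 fragments:
  1–14 → 14 bp
  15–111 → 97 bp
  112–194 → 83 bp
Sorted largest to smallest: 97, 83, 14 bp.

97, 83, 14 bp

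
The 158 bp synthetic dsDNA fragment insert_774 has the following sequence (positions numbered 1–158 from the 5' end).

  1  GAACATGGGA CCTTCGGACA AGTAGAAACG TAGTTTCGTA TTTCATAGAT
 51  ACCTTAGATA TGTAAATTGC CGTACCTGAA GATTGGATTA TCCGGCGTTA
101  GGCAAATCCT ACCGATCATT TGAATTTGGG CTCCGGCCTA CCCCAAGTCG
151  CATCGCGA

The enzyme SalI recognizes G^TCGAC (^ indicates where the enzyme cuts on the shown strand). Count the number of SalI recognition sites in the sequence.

No occurrence of GTCGAC is present in the sequence.
SalI does not cut: 0 sites.

0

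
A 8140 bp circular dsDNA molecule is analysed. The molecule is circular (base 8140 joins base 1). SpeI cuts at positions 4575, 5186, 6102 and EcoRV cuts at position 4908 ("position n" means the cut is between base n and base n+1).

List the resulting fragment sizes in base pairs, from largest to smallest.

Combined cut positions (sorted): 4575, 4908, 5186, 6102.
Circular molecule, 4 cuts → 4 fragments:
  4908 − 4575 = 333 bp
  5186 − 4908 = 278 bp
  6102 − 5186 = 916 bp
  wrap: 8140 − 6102 + 4575 = 6613 bp
Sorted largest to smallest: 6613, 916, 333, 278 bp.

6613, 916, 333, 278 bp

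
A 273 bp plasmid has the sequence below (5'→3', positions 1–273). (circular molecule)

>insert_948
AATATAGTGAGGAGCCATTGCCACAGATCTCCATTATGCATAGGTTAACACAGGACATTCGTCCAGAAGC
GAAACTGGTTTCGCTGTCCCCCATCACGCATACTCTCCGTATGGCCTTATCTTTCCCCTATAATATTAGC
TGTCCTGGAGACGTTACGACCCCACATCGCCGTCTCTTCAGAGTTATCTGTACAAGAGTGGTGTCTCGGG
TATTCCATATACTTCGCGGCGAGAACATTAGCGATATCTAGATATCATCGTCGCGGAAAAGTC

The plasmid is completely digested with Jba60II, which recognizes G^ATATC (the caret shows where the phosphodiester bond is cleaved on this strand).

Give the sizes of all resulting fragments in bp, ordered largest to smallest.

265, 8 bp

Jba60II sites (GATATC) start at positions 243, 251.
Jba60II cuts after the first base of each site, so after positions 243, 251.
Circular molecule, 2 cuts → 2 fragments:
  244–251 → 8 bp
  252–273 then 1–243 → 22 + 243 = 265 bp
Sorted largest to smallest: 265, 8 bp.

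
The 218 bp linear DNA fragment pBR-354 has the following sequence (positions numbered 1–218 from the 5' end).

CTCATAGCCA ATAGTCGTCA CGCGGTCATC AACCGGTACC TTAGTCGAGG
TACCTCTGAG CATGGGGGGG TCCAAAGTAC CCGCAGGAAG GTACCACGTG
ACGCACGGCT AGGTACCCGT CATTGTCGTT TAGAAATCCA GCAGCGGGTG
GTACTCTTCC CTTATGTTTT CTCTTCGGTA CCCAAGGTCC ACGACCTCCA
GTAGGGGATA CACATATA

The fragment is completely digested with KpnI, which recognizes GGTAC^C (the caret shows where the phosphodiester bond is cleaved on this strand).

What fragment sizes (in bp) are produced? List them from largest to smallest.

65, 41, 39, 37, 22, 14 bp

KpnI sites (GGTACC) start at positions 35, 49, 90, 112, 177.
KpnI cuts after base 5 of each site (before the last base), so after positions 39, 53, 94, 116, 181.
Linear molecule, 5 cuts → 6 fragments:
  1–39 → 39 bp
  40–53 → 14 bp
  54–94 → 41 bp
  95–116 → 22 bp
  117–181 → 65 bp
  182–218 → 37 bp
Sorted largest to smallest: 65, 41, 39, 37, 22, 14 bp.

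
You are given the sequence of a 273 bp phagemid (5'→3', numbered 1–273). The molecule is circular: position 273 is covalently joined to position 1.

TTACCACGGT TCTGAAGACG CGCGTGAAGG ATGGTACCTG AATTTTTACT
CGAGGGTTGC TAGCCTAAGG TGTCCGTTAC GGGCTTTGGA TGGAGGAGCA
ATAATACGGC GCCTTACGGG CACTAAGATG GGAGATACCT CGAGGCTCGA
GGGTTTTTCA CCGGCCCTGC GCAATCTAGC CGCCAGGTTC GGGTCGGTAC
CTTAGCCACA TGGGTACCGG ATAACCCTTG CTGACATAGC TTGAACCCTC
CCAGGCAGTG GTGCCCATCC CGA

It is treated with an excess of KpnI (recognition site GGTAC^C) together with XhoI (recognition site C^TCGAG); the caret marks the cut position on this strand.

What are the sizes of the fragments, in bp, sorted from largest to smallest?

KpnI sites (GGTACC) start at positions 33, 196, 213.
KpnI cuts after base 5 of each site (before the last base), so after positions 37, 200, 217.
XhoI sites (CTCGAG) start at positions 49, 139, 146.
XhoI cuts after the first base of each site, so after positions 49, 139, 146.
Combined cut positions: 37, 49, 139, 146, 200, 217.
Circular molecule, 6 cuts → 6 fragments:
  38–49 → 12 bp
  50–139 → 90 bp
  140–146 → 7 bp
  147–200 → 54 bp
  201–217 → 17 bp
  218–273 then 1–37 → 56 + 37 = 93 bp
Sorted largest to smallest: 93, 90, 54, 17, 12, 7 bp.

93, 90, 54, 17, 12, 7 bp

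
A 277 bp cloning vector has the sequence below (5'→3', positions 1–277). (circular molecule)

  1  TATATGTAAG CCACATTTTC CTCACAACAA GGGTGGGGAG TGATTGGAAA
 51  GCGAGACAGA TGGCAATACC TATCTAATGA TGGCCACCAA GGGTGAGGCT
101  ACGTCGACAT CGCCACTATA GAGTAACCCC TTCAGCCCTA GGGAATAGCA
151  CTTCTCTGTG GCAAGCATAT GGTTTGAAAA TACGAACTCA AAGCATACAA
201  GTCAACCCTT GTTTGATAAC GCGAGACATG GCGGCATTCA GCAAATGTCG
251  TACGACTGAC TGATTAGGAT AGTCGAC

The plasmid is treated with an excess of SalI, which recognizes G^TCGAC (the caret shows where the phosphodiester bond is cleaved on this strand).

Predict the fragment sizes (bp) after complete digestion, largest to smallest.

169, 108 bp

SalI sites (GTCGAC) start at positions 103, 272.
SalI cuts after the first base of each site, so after positions 103, 272.
Circular molecule, 2 cuts → 2 fragments:
  104–272 → 169 bp
  273–277 then 1–103 → 5 + 103 = 108 bp
Sorted largest to smallest: 169, 108 bp.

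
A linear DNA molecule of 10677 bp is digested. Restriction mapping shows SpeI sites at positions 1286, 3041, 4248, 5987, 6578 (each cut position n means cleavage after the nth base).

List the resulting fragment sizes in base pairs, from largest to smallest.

4099, 1755, 1739, 1286, 1207, 591 bp

Linear molecule, 5 cuts → 6 fragments:
  1286 − 0 = 1286 bp
  3041 − 1286 = 1755 bp
  4248 − 3041 = 1207 bp
  5987 − 4248 = 1739 bp
  6578 − 5987 = 591 bp
  10677 − 6578 = 4099 bp
Sorted largest to smallest: 4099, 1755, 1739, 1286, 1207, 591 bp.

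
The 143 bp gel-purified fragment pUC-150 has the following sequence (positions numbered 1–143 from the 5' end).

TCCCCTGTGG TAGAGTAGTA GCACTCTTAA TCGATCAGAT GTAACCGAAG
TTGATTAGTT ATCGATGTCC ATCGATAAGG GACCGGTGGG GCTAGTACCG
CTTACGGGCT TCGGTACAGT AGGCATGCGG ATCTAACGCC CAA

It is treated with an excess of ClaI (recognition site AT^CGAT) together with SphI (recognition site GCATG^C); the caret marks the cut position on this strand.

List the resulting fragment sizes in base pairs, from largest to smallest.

55, 31, 31, 16, 10 bp

ClaI sites (ATCGAT) start at positions 30, 61, 71.
ClaI cuts after base 2 of each site, so after positions 31, 62, 72.
The SphI site (GCATGC) starts at position 123.
SphI cuts after base 5 of each site (before the last base), so after position 127.
Combined cut positions: 31, 62, 72, 127.
Linear molecule, 4 cuts → 5 fragments:
  1–31 → 31 bp
  32–62 → 31 bp
  63–72 → 10 bp
  73–127 → 55 bp
  128–143 → 16 bp
Sorted largest to smallest: 55, 31, 31, 16, 10 bp.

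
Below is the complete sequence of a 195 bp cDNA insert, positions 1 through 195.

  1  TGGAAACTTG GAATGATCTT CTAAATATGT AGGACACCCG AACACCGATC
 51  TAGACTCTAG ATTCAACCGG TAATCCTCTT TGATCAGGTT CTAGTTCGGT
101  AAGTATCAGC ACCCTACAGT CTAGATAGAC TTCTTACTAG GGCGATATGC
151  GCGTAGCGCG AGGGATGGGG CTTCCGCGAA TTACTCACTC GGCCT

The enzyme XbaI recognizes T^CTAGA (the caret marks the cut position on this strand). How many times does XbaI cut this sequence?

3

TCTAGA occurs starting at positions 49, 56, 120.
XbaI cuts at 3 sites.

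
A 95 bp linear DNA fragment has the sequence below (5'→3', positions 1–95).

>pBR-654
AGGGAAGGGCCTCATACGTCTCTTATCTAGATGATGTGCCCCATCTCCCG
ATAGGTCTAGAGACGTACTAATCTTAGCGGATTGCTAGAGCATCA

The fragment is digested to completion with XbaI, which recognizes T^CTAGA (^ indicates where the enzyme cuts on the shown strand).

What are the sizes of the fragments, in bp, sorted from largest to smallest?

39, 30, 26 bp

XbaI sites (TCTAGA) start at positions 26, 56.
XbaI cuts after the first base of each site, so after positions 26, 56.
Linear molecule, 2 cuts → 3 fragments:
  1–26 → 26 bp
  27–56 → 30 bp
  57–95 → 39 bp
Sorted largest to smallest: 39, 30, 26 bp.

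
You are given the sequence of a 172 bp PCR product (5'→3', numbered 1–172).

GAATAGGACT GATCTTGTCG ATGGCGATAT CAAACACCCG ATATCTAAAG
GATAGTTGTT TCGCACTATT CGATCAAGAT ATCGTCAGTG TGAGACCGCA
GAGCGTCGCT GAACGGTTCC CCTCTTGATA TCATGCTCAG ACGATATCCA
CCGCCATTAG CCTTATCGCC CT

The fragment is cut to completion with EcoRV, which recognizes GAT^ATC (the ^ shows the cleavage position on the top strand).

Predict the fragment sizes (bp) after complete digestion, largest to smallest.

EcoRV sites (GATATC) start at positions 26, 40, 78, 127, 143.
EcoRV cuts after base 3 of each site, so after positions 28, 42, 80, 129, 145.
Linear molecule, 5 cuts → 6 fragments:
  1–28 → 28 bp
  29–42 → 14 bp
  43–80 → 38 bp
  81–129 → 49 bp
  130–145 → 16 bp
  146–172 → 27 bp
Sorted largest to smallest: 49, 38, 28, 27, 16, 14 bp.

49, 38, 28, 27, 16, 14 bp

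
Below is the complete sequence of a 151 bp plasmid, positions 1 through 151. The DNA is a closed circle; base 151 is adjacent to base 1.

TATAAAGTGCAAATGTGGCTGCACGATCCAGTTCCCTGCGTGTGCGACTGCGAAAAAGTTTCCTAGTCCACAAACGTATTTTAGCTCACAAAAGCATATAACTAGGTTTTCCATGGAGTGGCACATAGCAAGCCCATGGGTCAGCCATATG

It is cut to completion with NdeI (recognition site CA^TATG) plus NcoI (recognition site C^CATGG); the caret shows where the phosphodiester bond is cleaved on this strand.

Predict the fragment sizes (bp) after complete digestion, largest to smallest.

The NdeI site (CATATG) starts at position 146.
NdeI cuts after base 2 of each site, so after position 147.
NcoI sites (CCATGG) start at positions 111, 134.
NcoI cuts after the first base of each site, so after positions 111, 134.
Combined cut positions: 111, 134, 147.
Circular molecule, 3 cuts → 3 fragments:
  112–134 → 23 bp
  135–147 → 13 bp
  148–151 then 1–111 → 4 + 111 = 115 bp
Sorted largest to smallest: 115, 23, 13 bp.

115, 23, 13 bp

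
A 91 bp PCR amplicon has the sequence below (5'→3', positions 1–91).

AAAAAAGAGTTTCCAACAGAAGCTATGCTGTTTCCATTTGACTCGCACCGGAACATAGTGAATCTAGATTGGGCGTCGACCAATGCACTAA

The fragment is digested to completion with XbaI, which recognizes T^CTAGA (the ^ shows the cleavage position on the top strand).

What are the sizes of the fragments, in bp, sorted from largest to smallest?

The XbaI site (TCTAGA) starts at position 63.
XbaI cuts after the first base of each site, so after position 63.
Linear molecule, 1 cut → 2 fragments:
  1–63 → 63 bp
  64–91 → 28 bp
Sorted largest to smallest: 63, 28 bp.

63, 28 bp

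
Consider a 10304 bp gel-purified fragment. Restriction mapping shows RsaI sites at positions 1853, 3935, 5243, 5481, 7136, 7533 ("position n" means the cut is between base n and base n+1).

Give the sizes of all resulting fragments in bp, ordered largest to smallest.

2771, 2082, 1853, 1655, 1308, 397, 238 bp

Linear molecule, 6 cuts → 7 fragments:
  1853 − 0 = 1853 bp
  3935 − 1853 = 2082 bp
  5243 − 3935 = 1308 bp
  5481 − 5243 = 238 bp
  7136 − 5481 = 1655 bp
  7533 − 7136 = 397 bp
  10304 − 7533 = 2771 bp
Sorted largest to smallest: 2771, 2082, 1853, 1655, 1308, 397, 238 bp.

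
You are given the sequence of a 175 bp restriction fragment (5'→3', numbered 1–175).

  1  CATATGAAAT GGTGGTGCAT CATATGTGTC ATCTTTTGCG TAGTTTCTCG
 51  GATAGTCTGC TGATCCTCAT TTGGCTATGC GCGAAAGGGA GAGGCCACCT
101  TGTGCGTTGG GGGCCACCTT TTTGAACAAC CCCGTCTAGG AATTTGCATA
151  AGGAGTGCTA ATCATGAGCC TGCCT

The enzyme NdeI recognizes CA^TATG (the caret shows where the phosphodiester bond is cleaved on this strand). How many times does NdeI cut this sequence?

2

CATATG occurs starting at positions 1, 21.
NdeI cuts at 2 sites.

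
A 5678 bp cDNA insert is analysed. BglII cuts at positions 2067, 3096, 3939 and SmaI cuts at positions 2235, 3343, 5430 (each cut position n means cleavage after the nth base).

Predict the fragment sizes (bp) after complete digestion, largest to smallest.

2067, 1491, 861, 596, 248, 247, 168 bp

Combined cut positions (sorted): 2067, 2235, 3096, 3343, 3939, 5430.
Linear molecule, 6 cuts → 7 fragments:
  2067 − 0 = 2067 bp
  2235 − 2067 = 168 bp
  3096 − 2235 = 861 bp
  3343 − 3096 = 247 bp
  3939 − 3343 = 596 bp
  5430 − 3939 = 1491 bp
  5678 − 5430 = 248 bp
Sorted largest to smallest: 2067, 1491, 861, 596, 248, 247, 168 bp.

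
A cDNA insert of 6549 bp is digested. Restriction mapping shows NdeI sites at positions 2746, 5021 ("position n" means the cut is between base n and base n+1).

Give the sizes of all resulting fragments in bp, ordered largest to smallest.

2746, 2275, 1528 bp

Linear molecule, 2 cuts → 3 fragments:
  2746 − 0 = 2746 bp
  5021 − 2746 = 2275 bp
  6549 − 5021 = 1528 bp
Sorted largest to smallest: 2746, 2275, 1528 bp.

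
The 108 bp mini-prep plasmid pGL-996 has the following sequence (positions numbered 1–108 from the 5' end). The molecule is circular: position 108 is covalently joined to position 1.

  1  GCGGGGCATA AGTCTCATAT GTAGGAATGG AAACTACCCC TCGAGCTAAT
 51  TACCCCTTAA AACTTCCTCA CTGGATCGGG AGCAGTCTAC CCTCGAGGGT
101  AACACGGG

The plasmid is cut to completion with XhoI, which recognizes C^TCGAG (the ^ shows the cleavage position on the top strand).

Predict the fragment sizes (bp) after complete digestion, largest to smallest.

56, 52 bp

XhoI sites (CTCGAG) start at positions 40, 92.
XhoI cuts after the first base of each site, so after positions 40, 92.
Circular molecule, 2 cuts → 2 fragments:
  41–92 → 52 bp
  93–108 then 1–40 → 16 + 40 = 56 bp
Sorted largest to smallest: 56, 52 bp.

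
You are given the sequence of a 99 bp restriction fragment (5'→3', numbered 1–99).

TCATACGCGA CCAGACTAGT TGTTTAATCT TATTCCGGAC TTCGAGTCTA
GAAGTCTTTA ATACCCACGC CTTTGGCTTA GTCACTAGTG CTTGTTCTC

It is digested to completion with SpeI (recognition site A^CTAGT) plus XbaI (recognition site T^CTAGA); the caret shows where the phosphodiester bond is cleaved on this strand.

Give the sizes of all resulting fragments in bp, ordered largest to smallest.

37, 32, 15, 15 bp

SpeI sites (ACTAGT) start at positions 15, 84.
SpeI cuts after the first base of each site, so after positions 15, 84.
The XbaI site (TCTAGA) starts at position 47.
XbaI cuts after the first base of each site, so after position 47.
Combined cut positions: 15, 47, 84.
Linear molecule, 3 cuts → 4 fragments:
  1–15 → 15 bp
  16–47 → 32 bp
  48–84 → 37 bp
  85–99 → 15 bp
Sorted largest to smallest: 37, 32, 15, 15 bp.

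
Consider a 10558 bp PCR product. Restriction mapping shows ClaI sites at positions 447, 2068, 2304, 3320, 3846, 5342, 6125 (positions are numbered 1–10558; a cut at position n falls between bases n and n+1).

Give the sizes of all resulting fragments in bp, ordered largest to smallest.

Linear molecule, 7 cuts → 8 fragments:
  447 − 0 = 447 bp
  2068 − 447 = 1621 bp
  2304 − 2068 = 236 bp
  3320 − 2304 = 1016 bp
  3846 − 3320 = 526 bp
  5342 − 3846 = 1496 bp
  6125 − 5342 = 783 bp
  10558 − 6125 = 4433 bp
Sorted largest to smallest: 4433, 1621, 1496, 1016, 783, 526, 447, 236 bp.

4433, 1621, 1496, 1016, 783, 526, 447, 236 bp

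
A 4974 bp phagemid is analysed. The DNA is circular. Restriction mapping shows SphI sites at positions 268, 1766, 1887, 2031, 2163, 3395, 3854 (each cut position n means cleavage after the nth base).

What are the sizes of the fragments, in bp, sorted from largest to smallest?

Circular molecule, 7 cuts → 7 fragments:
  1766 − 268 = 1498 bp
  1887 − 1766 = 121 bp
  2031 − 1887 = 144 bp
  2163 − 2031 = 132 bp
  3395 − 2163 = 1232 bp
  3854 − 3395 = 459 bp
  wrap: 4974 − 3854 + 268 = 1388 bp
Sorted largest to smallest: 1498, 1388, 1232, 459, 144, 132, 121 bp.

1498, 1388, 1232, 459, 144, 132, 121 bp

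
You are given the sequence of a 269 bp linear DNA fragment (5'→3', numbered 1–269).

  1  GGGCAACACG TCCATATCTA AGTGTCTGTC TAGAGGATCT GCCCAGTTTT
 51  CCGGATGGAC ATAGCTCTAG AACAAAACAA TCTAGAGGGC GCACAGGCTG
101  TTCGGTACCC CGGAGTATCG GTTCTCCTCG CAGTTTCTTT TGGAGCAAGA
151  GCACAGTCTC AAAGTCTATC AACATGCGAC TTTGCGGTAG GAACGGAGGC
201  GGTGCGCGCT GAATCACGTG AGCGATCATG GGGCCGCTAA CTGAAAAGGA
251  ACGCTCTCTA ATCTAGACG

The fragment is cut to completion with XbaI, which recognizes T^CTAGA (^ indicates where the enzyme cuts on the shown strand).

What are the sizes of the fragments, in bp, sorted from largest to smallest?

XbaI sites (TCTAGA) start at positions 29, 66, 81, 262.
XbaI cuts after the first base of each site, so after positions 29, 66, 81, 262.
Linear molecule, 4 cuts → 5 fragments:
  1–29 → 29 bp
  30–66 → 37 bp
  67–81 → 15 bp
  82–262 → 181 bp
  263–269 → 7 bp
Sorted largest to smallest: 181, 37, 29, 15, 7 bp.

181, 37, 29, 15, 7 bp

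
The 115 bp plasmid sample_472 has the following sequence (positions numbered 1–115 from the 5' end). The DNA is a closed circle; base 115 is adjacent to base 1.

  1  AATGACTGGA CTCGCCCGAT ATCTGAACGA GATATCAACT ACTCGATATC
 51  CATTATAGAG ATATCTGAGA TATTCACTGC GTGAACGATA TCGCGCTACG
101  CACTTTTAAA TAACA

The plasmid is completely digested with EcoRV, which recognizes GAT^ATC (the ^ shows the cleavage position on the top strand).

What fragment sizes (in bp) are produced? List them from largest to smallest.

EcoRV sites (GATATC) start at positions 18, 31, 45, 60, 87.
EcoRV cuts after base 3 of each site, so after positions 20, 33, 47, 62, 89.
Circular molecule, 5 cuts → 5 fragments:
  21–33 → 13 bp
  34–47 → 14 bp
  48–62 → 15 bp
  63–89 → 27 bp
  90–115 then 1–20 → 26 + 20 = 46 bp
Sorted largest to smallest: 46, 27, 15, 14, 13 bp.

46, 27, 15, 14, 13 bp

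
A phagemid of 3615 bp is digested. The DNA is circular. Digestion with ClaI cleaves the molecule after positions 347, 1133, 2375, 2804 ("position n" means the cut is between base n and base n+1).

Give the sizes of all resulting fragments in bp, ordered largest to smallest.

Circular molecule, 4 cuts → 4 fragments:
  1133 − 347 = 786 bp
  2375 − 1133 = 1242 bp
  2804 − 2375 = 429 bp
  wrap: 3615 − 2804 + 347 = 1158 bp
Sorted largest to smallest: 1242, 1158, 786, 429 bp.

1242, 1158, 786, 429 bp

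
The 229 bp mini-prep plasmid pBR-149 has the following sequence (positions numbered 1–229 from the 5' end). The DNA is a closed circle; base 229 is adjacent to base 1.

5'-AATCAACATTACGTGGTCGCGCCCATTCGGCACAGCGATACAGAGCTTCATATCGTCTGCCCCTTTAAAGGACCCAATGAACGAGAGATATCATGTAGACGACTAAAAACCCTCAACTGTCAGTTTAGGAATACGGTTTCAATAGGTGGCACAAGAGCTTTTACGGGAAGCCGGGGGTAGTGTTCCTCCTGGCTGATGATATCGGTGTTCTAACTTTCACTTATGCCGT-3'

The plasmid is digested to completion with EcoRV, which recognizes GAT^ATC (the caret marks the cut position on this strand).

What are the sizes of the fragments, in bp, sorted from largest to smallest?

EcoRV sites (GATATC) start at positions 87, 198.
EcoRV cuts after base 3 of each site, so after positions 89, 200.
Circular molecule, 2 cuts → 2 fragments:
  90–200 → 111 bp
  201–229 then 1–89 → 29 + 89 = 118 bp
Sorted largest to smallest: 118, 111 bp.

118, 111 bp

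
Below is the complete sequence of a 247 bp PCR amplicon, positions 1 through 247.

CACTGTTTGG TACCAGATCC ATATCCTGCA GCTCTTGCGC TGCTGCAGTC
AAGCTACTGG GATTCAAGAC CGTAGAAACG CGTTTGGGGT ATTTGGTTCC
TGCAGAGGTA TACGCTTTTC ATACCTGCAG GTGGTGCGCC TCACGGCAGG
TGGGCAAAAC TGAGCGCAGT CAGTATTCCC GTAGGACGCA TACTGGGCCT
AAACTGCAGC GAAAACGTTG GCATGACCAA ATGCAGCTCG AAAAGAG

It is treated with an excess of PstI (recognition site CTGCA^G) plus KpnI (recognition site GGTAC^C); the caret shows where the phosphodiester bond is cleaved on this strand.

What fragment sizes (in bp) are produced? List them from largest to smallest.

79, 57, 39, 25, 17, 17, 13 bp

PstI sites (CTGCAG) start at positions 26, 43, 100, 125, 204.
PstI cuts after base 5 of each site (before the last base), so after positions 30, 47, 104, 129, 208.
The KpnI site (GGTACC) starts at position 9.
KpnI cuts after base 5 of each site (before the last base), so after position 13.
Combined cut positions: 13, 30, 47, 104, 129, 208.
Linear molecule, 6 cuts → 7 fragments:
  1–13 → 13 bp
  14–30 → 17 bp
  31–47 → 17 bp
  48–104 → 57 bp
  105–129 → 25 bp
  130–208 → 79 bp
  209–247 → 39 bp
Sorted largest to smallest: 79, 57, 39, 25, 17, 17, 13 bp.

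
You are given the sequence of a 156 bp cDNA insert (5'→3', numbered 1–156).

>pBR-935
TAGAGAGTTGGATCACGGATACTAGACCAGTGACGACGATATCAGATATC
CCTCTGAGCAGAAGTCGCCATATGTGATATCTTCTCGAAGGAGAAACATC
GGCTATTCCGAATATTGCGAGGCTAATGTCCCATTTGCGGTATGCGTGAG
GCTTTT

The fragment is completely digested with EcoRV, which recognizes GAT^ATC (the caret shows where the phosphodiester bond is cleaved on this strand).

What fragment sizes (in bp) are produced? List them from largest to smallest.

78, 40, 31, 7 bp

EcoRV sites (GATATC) start at positions 38, 45, 76.
EcoRV cuts after base 3 of each site, so after positions 40, 47, 78.
Linear molecule, 3 cuts → 4 fragments:
  1–40 → 40 bp
  41–47 → 7 bp
  48–78 → 31 bp
  79–156 → 78 bp
Sorted largest to smallest: 78, 40, 31, 7 bp.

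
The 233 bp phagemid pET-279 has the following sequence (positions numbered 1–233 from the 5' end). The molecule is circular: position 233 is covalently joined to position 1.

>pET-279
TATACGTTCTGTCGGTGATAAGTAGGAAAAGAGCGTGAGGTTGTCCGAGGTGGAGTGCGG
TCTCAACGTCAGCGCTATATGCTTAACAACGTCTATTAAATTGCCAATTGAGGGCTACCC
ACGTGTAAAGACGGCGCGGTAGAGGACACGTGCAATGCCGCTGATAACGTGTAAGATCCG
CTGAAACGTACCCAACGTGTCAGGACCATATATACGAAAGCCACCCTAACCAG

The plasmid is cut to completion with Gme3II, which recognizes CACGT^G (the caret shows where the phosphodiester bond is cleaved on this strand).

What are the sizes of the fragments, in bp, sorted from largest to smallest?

Gme3II sites (CACGTG) start at positions 120, 147.
Gme3II cuts after base 5 of each site (before the last base), so after positions 124, 151.
Circular molecule, 2 cuts → 2 fragments:
  125–151 → 27 bp
  152–233 then 1–124 → 82 + 124 = 206 bp
Sorted largest to smallest: 206, 27 bp.

206, 27 bp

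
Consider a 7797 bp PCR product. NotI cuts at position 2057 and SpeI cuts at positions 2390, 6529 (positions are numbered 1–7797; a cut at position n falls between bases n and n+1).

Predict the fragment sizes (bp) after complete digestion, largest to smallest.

Combined cut positions (sorted): 2057, 2390, 6529.
Linear molecule, 3 cuts → 4 fragments:
  2057 − 0 = 2057 bp
  2390 − 2057 = 333 bp
  6529 − 2390 = 4139 bp
  7797 − 6529 = 1268 bp
Sorted largest to smallest: 4139, 2057, 1268, 333 bp.

4139, 2057, 1268, 333 bp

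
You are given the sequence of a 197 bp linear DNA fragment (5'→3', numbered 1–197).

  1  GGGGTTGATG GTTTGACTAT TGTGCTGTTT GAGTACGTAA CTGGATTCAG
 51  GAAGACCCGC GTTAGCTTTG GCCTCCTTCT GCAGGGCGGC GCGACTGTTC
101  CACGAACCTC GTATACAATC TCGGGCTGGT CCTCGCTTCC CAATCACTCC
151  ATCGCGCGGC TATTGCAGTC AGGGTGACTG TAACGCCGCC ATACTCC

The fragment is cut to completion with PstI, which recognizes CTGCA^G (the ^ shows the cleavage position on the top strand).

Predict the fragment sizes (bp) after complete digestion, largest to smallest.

114, 83 bp

The PstI site (CTGCAG) starts at position 79.
PstI cuts after base 5 of each site (before the last base), so after position 83.
Linear molecule, 1 cut → 2 fragments:
  1–83 → 83 bp
  84–197 → 114 bp
Sorted largest to smallest: 114, 83 bp.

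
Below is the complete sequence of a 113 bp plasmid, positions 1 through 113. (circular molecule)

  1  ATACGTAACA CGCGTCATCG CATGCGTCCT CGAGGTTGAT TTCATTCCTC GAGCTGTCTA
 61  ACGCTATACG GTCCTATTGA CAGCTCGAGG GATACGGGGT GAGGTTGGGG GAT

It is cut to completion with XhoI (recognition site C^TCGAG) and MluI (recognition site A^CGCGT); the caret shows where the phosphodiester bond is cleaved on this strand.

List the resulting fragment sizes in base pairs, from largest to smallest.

XhoI sites (CTCGAG) start at positions 29, 48, 84.
XhoI cuts after the first base of each site, so after positions 29, 48, 84.
The MluI site (ACGCGT) starts at position 10.
MluI cuts after the first base of each site, so after position 10.
Combined cut positions: 10, 29, 48, 84.
Circular molecule, 4 cuts → 4 fragments:
  11–29 → 19 bp
  30–48 → 19 bp
  49–84 → 36 bp
  85–113 then 1–10 → 29 + 10 = 39 bp
Sorted largest to smallest: 39, 36, 19, 19 bp.

39, 36, 19, 19 bp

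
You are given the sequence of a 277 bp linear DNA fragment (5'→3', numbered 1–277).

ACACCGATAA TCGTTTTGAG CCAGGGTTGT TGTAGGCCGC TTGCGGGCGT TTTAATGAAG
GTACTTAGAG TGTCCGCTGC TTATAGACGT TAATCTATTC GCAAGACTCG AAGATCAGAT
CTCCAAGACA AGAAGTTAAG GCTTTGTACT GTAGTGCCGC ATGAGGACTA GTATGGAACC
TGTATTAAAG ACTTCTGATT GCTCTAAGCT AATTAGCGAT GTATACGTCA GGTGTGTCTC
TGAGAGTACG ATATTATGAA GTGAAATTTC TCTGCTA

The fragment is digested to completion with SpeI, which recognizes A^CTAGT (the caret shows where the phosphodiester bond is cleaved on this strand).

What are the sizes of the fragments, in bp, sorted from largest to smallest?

167, 110 bp

The SpeI site (ACTAGT) starts at position 167.
SpeI cuts after the first base of each site, so after position 167.
Linear molecule, 1 cut → 2 fragments:
  1–167 → 167 bp
  168–277 → 110 bp
Sorted largest to smallest: 167, 110 bp.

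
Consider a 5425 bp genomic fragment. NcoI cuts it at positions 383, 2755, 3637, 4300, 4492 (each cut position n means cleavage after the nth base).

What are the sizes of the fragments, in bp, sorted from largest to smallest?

2372, 933, 882, 663, 383, 192 bp

Linear molecule, 5 cuts → 6 fragments:
  383 − 0 = 383 bp
  2755 − 383 = 2372 bp
  3637 − 2755 = 882 bp
  4300 − 3637 = 663 bp
  4492 − 4300 = 192 bp
  5425 − 4492 = 933 bp
Sorted largest to smallest: 2372, 933, 882, 663, 383, 192 bp.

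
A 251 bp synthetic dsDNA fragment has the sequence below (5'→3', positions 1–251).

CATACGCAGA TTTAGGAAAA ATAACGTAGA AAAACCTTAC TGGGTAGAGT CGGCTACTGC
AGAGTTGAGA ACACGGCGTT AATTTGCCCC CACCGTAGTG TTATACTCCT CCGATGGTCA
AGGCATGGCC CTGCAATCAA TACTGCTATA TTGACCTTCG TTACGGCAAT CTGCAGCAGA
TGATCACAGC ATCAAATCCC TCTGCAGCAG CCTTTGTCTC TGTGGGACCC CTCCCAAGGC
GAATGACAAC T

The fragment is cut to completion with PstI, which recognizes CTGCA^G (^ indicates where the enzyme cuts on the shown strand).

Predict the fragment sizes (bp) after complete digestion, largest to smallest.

PstI sites (CTGCAG) start at positions 57, 171, 202.
PstI cuts after base 5 of each site (before the last base), so after positions 61, 175, 206.
Linear molecule, 3 cuts → 4 fragments:
  1–61 → 61 bp
  62–175 → 114 bp
  176–206 → 31 bp
  207–251 → 45 bp
Sorted largest to smallest: 114, 61, 45, 31 bp.

114, 61, 45, 31 bp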